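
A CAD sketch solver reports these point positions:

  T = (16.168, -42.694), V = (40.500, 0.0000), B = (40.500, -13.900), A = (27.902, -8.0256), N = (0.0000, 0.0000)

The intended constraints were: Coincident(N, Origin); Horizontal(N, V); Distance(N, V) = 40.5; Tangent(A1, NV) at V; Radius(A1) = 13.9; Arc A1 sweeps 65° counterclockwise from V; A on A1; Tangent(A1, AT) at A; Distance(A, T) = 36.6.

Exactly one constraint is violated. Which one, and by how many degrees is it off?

Tangent(A1, AT) at A — off by 6.30°.

N = (0.00, 0.00) ✓; N.y = 0.00, V.y = 0.00 ✓; |NV| = 40.50 ✓; ∠(BV, VN) = 90.00° ✓; |BV| = 13.90 ✓; bearing(B→A) − bearing(B→V) = 65.00° ✓; |BA| = 13.90 ✓; ∠(BA, AT) = 83.70° ✗; |AT| = 36.60 ✓.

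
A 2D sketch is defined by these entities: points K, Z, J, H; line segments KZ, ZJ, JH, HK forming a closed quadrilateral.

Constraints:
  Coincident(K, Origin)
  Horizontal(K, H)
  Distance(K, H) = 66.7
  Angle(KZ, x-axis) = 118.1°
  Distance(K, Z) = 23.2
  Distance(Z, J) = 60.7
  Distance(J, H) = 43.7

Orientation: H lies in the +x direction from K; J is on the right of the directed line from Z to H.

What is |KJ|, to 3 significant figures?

38.7

Checks: |ZJ| = 60.70 ✓; |JH| = 43.70 ✓.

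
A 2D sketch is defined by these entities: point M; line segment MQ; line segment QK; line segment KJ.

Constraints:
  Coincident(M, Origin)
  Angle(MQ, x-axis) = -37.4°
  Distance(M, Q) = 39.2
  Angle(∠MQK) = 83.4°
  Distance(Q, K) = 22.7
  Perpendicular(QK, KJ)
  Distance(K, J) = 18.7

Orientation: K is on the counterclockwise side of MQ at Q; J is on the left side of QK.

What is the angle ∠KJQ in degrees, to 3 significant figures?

50.5°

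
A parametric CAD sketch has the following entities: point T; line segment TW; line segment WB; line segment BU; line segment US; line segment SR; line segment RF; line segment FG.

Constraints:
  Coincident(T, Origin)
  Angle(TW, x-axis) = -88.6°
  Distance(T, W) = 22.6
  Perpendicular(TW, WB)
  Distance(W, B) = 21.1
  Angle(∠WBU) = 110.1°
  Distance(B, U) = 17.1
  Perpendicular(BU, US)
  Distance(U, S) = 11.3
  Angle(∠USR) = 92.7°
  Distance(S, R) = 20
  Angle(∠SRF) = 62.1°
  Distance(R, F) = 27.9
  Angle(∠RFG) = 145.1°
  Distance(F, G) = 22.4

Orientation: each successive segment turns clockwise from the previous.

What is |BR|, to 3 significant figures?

12.6

BU ⟂ US, so US runs at 21.5°; with |US| = 11.3, S = (-16.3, -3.06). ∠USR = 92.7° gives SR at -65.8° from the x-axis; with |SR| = 20.0, R = (-8.10, -21.3). Then |BR| = |R − B| = 12.6.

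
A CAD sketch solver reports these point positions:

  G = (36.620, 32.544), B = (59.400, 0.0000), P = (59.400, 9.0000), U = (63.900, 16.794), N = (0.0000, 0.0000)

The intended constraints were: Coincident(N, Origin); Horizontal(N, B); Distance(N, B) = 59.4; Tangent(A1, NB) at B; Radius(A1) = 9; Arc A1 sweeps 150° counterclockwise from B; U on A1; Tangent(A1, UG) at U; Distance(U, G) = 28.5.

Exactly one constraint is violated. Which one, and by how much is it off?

Distance(U, G) = 28.5 — off by 3.00.

N = (0.00, 0.00) ✓; N.y = 0.00, B.y = 0.00 ✓; |NB| = 59.40 ✓; ∠(PB, BN) = 90.00° ✓; |PB| = 9.000 ✓; bearing(P→U) − bearing(P→B) = 150.0° ✓; |PU| = 9.000 ✓; ∠(PU, UG) = 90.00° ✓; |UG| = 31.50 ✗.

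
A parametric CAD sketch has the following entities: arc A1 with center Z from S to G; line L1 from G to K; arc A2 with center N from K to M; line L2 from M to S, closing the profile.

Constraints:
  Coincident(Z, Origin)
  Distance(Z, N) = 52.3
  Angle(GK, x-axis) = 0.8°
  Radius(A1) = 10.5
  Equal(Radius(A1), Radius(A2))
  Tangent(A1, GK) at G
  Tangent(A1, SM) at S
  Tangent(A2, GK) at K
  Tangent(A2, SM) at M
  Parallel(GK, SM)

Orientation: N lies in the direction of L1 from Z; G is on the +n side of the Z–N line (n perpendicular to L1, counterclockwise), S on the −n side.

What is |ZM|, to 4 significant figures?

53.34

The slot axis is L1's direction at 0.8°, so u = (cos 0.8°, sin 0.8°) = (0.9999, 0.01396) and n = (−sin 0.8°, cos 0.8°) = (-0.01396, 0.9999). Z is at the origin and N lies 52.3 along u from Z, so N = 52.3·u = (52.29, 0.7302). Tangency of A1 to both parallel lines with radius 10.5 puts G and S at Z ± 10.5·n: G = (-0.1466, 10.50), S = (0.1466, -10.50). Equal radii place K and M the same way about N: K = N + 10.5·n = (52.15, 11.23), M = N − 10.5·n = (52.44, -9.769). Then |ZM| = |M − Z| = 53.34.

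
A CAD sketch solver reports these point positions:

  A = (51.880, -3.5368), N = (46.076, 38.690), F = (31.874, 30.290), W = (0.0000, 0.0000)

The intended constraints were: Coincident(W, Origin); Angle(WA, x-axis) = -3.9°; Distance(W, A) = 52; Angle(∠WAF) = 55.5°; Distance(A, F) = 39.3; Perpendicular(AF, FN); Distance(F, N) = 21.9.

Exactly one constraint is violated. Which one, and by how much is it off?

Distance(F, N) = 21.9 — off by 5.40.

W = (0.00, 0.00) ✓; WA at -3.900° ✓; |WA| = 52.00 ✓; ∠WAF = 55.50° ✓; |AF| = 39.30 ✓; ∠(AF, FN) = 90.00° ✓; |FN| = 16.50 ✗.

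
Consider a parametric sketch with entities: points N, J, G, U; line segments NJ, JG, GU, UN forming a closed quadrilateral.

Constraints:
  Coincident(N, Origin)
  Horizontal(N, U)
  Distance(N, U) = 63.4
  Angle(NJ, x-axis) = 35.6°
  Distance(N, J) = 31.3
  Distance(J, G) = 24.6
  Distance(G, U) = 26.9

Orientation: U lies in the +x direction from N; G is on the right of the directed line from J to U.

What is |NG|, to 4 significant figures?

36.93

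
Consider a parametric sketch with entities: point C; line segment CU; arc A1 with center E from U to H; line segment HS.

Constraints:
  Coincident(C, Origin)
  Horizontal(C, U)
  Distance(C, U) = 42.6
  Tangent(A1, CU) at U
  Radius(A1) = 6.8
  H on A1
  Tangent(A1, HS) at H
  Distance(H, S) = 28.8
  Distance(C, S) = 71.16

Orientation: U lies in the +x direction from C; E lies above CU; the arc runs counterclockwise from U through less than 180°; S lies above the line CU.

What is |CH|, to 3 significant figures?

47.6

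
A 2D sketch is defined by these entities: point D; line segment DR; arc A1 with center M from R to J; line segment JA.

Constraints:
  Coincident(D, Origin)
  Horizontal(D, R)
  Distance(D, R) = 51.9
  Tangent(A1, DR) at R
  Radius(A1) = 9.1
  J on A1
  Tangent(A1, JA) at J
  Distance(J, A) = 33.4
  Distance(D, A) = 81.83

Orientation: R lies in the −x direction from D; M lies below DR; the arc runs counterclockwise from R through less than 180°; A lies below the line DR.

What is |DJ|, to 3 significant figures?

60.5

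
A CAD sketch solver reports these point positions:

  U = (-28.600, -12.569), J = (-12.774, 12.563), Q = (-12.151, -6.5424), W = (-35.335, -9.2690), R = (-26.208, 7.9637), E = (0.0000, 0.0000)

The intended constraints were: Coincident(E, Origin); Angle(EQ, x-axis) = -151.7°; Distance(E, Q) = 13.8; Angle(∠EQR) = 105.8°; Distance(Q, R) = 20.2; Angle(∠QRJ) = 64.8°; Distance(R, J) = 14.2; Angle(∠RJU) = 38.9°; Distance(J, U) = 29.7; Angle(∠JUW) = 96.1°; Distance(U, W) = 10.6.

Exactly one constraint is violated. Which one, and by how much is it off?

Distance(U, W) = 10.6 — off by 3.10.

E = (0.00, 0.00) ✓; EQ at -151.7° ✓; |EQ| = 13.80 ✓; ∠EQR = 105.8° ✓; |QR| = 20.20 ✓; ∠QRJ = 64.80° ✓; |RJ| = 14.20 ✓; ∠RJU = 38.90° ✓; |JU| = 29.70 ✓; ∠JUW = 96.10° ✓; |UW| = 7.500 ✗.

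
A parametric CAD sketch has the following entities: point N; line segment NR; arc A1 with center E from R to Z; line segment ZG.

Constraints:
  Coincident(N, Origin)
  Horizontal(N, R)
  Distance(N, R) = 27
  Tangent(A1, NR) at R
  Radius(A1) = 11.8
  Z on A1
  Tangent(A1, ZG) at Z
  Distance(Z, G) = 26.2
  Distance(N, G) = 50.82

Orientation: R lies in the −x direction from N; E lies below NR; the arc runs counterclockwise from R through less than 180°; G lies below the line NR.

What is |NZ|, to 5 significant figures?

41.195

Checks: |EZ| = 11.80 ✓; ∠(EZ, ZG) = 90.00° ✓; |ZG| = 26.20 ✓; |NG| = 50.82 ✓.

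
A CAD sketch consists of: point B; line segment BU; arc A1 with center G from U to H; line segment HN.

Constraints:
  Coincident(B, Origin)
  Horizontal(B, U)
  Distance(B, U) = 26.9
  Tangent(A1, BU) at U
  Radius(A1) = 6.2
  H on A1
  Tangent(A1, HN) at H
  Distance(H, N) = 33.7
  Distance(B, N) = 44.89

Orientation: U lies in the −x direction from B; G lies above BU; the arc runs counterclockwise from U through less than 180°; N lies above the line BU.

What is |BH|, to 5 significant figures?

21.604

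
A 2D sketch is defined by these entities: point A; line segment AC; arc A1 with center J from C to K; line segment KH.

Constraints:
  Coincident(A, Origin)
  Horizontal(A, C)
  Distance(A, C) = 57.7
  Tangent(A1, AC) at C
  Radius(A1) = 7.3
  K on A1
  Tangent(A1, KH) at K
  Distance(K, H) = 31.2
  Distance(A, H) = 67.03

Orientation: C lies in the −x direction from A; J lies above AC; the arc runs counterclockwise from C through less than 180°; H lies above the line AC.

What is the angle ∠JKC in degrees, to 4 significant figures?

41.38°

A is at the origin; A and C share the same y with |AC| = 57.7 and C on the −x side, so C = (-57.70, 0.000). A1 meets AC tangentially, so JC is at right angles to AC, so J = C + (0, 7.3) = (-57.70, 7.300). Since JK ⟂ KH (tangency), |JH| = √(7.3² + 31.2²) = 32.04 regardless of where K sits on A1. So H lies on both circle(A, 67.03) and circle(J, 32.04); the above-AC intersection is H = (-54.39, 39.17). K is the foot of the tangent from H: K = (-50.46, 8.221).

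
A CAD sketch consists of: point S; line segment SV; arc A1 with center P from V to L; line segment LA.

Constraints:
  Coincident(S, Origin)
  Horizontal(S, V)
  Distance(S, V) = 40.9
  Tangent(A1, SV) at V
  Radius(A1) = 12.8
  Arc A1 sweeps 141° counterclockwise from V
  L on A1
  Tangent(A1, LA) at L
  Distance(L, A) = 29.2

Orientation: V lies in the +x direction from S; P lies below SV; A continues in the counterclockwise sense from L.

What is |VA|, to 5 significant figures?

43.651

On A1, V sits at bearing 90° from P; a 141° counterclockwise sweep puts L at bearing 231°, so L = P + 12.8·(cos 231°, sin 231°) = (32.845, -22.747). The tangent condition forces PL to be normal to LA, so LA runs along (−sin 231°, cos 231°); with |LA| = 29.2, A = (55.537, -41.124). Then |VA| = |A − V| = 43.651.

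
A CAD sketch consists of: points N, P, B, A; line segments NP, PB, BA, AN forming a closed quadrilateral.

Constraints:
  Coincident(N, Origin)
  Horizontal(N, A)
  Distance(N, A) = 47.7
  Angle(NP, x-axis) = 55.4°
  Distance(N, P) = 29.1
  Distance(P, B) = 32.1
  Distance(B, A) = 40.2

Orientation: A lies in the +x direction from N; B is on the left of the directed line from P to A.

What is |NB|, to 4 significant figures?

59.72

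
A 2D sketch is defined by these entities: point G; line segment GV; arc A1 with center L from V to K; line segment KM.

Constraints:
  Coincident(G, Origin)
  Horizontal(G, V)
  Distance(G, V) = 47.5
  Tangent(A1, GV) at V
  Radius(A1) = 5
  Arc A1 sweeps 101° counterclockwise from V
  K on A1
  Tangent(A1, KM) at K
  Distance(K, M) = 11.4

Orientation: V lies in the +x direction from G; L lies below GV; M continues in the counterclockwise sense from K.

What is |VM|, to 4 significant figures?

17.36

On A1, V sits at bearing 90° from L; a 101° counterclockwise sweep puts K at bearing 191°, so K = L + 5.0·(cos 191°, sin 191°) = (42.59, -5.954). The tangent condition forces LK to be normal to KM, so KM runs along (−sin 191°, cos 191°); with |KM| = 11.4, M = (44.77, -17.14). Then |VM| = |M − V| = 17.36.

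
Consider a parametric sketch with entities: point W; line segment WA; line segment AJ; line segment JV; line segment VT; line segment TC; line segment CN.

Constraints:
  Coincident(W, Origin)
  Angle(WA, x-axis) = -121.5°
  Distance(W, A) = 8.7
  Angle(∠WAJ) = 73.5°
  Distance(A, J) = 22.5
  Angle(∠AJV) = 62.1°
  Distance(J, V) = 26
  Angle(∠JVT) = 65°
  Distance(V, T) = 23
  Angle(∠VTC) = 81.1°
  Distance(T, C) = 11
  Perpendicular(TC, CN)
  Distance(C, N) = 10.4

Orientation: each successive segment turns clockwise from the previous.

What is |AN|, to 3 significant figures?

14.0

W is at the origin; WA runs at -121.5° with length 8.7, so A = (-4.55, -7.42). ∠WAJ = 73.5° gives AJ at 132° from the x-axis; with |AJ| = 22.5, J = (-19.6, 9.30). ∠AJV = 62.1° gives JV at 14.1° from the x-axis; with |JV| = 26.0, V = (5.62, 15.6). ∠JVT = 65.0° gives VT at -101° from the x-axis; with |VT| = 23.0, T = (1.27, -6.95). ∠VTC = 81.1° gives TC at 160° from the x-axis; with |TC| = 11.0, C = (-9.08, -3.22). TC ⟂ CN, so CN runs at 70.2°; with |CN| = 10.4, N = (-5.56, 6.56). Then |AN| = |N − A| = 14.0.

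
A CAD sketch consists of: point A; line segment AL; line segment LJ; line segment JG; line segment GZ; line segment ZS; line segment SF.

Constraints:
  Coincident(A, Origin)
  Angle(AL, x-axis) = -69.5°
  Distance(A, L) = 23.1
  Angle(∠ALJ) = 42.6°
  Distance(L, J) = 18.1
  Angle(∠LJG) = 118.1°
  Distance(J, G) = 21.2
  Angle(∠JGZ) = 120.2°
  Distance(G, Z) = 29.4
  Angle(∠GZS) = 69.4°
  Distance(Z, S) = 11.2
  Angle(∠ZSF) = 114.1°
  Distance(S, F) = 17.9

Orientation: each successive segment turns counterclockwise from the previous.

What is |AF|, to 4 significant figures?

4.411

A is at the origin; AL runs at -69.5° with length 23.1, so L = (8.090, -21.64). ∠ALJ = 42.6° gives LJ at 67.90° from the x-axis; with |LJ| = 18.1, J = (14.90, -4.867). ∠LJG = 118.1° gives JG at 129.8° from the x-axis; with |JG| = 21.2, G = (1.329, 11.42). ∠JGZ = 120.2° gives GZ at -170.4° from the x-axis; with |GZ| = 29.4, Z = (-27.66, 6.518). ∠GZS = 69.4° gives ZS at -59.80° from the x-axis; with |ZS| = 11.2, S = (-22.03, -3.162). ∠ZSF = 114.1° gives SF at 6.100° from the x-axis; with |SF| = 17.9, F = (-4.227, -1.260). Then |AF| = |F − A| = 4.411.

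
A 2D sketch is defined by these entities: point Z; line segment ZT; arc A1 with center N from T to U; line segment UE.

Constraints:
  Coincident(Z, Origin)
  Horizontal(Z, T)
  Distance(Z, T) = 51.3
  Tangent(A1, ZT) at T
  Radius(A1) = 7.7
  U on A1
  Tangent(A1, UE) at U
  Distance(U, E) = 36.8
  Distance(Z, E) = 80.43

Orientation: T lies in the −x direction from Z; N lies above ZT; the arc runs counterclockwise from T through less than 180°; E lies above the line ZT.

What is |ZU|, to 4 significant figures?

47.20

Checks: |NU| = 7.700 ✓; ∠(NU, UE) = 90.00° ✓; |UE| = 36.80 ✓; |ZE| = 80.43 ✓.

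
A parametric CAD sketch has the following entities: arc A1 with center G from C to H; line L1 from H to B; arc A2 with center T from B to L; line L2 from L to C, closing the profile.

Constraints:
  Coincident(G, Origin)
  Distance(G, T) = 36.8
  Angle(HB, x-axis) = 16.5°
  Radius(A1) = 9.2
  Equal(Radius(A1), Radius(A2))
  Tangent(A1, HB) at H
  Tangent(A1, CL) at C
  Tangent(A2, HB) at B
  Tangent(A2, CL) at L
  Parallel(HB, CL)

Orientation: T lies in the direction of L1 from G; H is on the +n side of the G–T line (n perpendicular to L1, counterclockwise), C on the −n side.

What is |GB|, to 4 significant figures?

37.93

The slot axis is L1's direction at 16.5°, so u = (cos 16.5°, sin 16.5°) = (0.9588, 0.2840) and n = (−sin 16.5°, cos 16.5°) = (-0.2840, 0.9588). G is at the origin and T lies 36.8 along u from G, so T = 36.8·u = (35.28, 10.45). Tangency of A1 to both parallel lines with radius 9.2 puts H and C at G ± 9.2·n: H = (-2.613, 8.821), C = (2.613, -8.821). Equal radii place B and L the same way about T: B = T + 9.2·n = (32.67, 19.27), L = T − 9.2·n = (37.90, 1.631). Then |GB| = |B − G| = 37.93.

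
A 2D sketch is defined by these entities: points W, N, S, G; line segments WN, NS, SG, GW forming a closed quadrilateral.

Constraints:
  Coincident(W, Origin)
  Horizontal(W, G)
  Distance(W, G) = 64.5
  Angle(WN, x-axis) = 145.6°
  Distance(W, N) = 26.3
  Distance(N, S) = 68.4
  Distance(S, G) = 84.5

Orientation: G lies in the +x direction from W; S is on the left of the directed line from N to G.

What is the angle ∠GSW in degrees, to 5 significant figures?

47.699°

W is at the origin; WG is horizontal with |WG| = 64.5 and G in +x, so G = (64.5, 0). WN runs at 145.6° with |WN| = 26.3, so N = (-21.700, 14.859). S is determined by |NS| = 68.4 and |SG| = 84.5 together: it lies at the intersection of circle(N, 68.4) and circle(G, 84.5). With |NG| = 87.472, the foot of the radical line on NG is 29.665 from N and the perpendicular offset is √(68.4² − 29.665²) = 61.633. Taking the left-of-NG solution: S = (18.002, 70.556).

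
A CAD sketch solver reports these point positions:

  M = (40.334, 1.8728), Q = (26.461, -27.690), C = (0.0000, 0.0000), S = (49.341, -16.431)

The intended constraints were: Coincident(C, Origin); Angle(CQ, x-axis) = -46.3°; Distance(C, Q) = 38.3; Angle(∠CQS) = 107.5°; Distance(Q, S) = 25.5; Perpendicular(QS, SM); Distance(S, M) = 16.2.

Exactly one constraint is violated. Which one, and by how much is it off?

Distance(S, M) = 16.2 — off by 4.20.

C = (0.00, 0.00) ✓; CQ at -46.30° ✓; |CQ| = 38.30 ✓; ∠CQS = 107.5° ✓; |QS| = 25.50 ✓; ∠(QS, SM) = 90.00° ✓; |SM| = 20.40 ✗.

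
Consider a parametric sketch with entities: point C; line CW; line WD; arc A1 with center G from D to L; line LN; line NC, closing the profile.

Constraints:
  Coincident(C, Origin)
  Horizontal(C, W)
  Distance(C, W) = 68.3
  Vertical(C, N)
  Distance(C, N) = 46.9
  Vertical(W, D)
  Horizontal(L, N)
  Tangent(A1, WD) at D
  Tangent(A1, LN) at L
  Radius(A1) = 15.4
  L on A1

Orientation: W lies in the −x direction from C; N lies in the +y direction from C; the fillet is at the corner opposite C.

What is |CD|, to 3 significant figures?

75.2

C is at the origin; C and W share the same y with |CW| = 68.3 and W on the −x side, so W = (-68.3, 0.00). CN is vertical with |CN| = 46.9 and N on the +y side, so N = (0.00, 46.9). The virtual corner opposite C is at (-68.3, 46.9). The tangent condition forces GD to be normal to WD and the tangent condition forces GL to be normal to LN, with radius 15.4, so the center G sits 15.4 in from both sides at G = (-52.9, 31.5). That places the tangent points at D = (-68.3, 31.5) on WD and L = (-52.9, 46.9) on LN. Then |CD| = |D − C| = 75.2.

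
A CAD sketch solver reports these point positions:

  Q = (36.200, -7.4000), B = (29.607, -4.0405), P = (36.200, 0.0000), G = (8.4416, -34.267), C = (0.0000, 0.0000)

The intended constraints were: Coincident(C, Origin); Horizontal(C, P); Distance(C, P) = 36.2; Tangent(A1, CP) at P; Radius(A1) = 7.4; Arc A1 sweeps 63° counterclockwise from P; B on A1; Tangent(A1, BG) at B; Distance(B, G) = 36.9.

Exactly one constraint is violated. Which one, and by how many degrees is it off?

Tangent(A1, BG) at B — off by 8.00°.

C = (0.00, 0.00) ✓; C.y = 0.00, P.y = 0.00 ✓; |CP| = 36.20 ✓; ∠(QP, PC) = 90.00° ✓; |QP| = 7.400 ✓; bearing(Q→B) − bearing(Q→P) = 63.00° ✓; |QB| = 7.400 ✓; ∠(QB, BG) = 98.00° ✗; |BG| = 36.90 ✓.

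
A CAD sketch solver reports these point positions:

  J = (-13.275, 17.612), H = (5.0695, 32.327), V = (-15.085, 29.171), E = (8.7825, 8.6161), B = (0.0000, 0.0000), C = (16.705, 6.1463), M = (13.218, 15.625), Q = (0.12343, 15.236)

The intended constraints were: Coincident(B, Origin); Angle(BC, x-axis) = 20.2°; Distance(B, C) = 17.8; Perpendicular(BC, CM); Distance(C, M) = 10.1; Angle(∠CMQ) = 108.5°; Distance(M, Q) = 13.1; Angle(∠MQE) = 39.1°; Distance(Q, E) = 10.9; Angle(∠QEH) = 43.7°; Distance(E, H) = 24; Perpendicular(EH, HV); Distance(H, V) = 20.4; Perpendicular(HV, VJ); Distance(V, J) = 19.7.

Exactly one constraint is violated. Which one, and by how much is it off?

Distance(V, J) = 19.7 — off by 8.00.

B = (0.00, 0.00) ✓; BC at 20.20° ✓; |BC| = 17.80 ✓; ∠(BC, CM) = 90.00° ✓; |CM| = 10.10 ✓; ∠CMQ = 108.5° ✓; |MQ| = 13.10 ✓; ∠MQE = 39.10° ✓; |QE| = 10.90 ✓; ∠QEH = 43.70° ✓; |EH| = 24.00 ✓; ∠(EH, HV) = 90.00° ✓; |HV| = 20.40 ✓; ∠(HV, VJ) = 90.00° ✓; |VJ| = 11.70 ✗.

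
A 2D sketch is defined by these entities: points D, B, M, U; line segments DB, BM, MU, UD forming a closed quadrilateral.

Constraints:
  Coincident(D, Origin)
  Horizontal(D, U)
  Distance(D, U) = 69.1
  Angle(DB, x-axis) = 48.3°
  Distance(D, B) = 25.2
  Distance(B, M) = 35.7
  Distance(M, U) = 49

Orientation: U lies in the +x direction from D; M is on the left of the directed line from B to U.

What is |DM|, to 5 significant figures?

60.765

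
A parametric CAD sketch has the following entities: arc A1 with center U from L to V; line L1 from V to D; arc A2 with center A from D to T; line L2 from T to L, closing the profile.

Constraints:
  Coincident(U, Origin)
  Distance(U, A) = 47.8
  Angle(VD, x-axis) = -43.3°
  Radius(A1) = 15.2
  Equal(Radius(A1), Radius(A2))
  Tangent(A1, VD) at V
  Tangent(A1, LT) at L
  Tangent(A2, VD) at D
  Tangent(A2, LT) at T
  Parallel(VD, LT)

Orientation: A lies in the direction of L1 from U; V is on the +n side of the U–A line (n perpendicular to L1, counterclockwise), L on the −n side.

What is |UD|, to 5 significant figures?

50.159

The slot axis is L1's direction at -43.3°, so u = (cos -43.3°, sin -43.3°) = (0.72777, -0.68582) and n = (−sin -43.3°, cos -43.3°) = (0.68582, 0.72777). U is at the origin and A lies 47.8 along u from U, so A = 47.8·u = (34.788, -32.782). Tangency of A1 to both parallel lines with radius 15.2 puts V and L at U ± 15.2·n: V = (10.424, 11.062), L = (-10.424, -11.062). Equal radii place D and T the same way about A: D = A + 15.2·n = (45.212, -21.720), T = A − 15.2·n = (24.363, -43.844). Then |UD| = |D − U| = 50.159.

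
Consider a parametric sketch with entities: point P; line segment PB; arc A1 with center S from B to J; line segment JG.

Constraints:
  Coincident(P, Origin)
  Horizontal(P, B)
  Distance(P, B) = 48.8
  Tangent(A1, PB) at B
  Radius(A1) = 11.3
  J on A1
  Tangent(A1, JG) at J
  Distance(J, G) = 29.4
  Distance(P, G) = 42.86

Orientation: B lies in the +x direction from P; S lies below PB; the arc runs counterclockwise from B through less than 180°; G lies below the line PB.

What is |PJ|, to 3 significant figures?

39.0

P is at the origin; PB is horizontal with |PB| = 48.8 and B on the +x side, so B = (48.8, 0.00). A1 meets PB tangentially, so SB is at right angles to PB, so S = B + (0, -11.3) = (48.8, -11.3). Since SJ ⟂ JG (tangency), |SG| = √(11.3² + 29.4²) = 31.5 regardless of where J sits on A1. So G lies on both circle(P, 42.86) and circle(S, 31.5); the below-PB intersection is G = (26.6, -33.6). J is the foot of the tangent from G: J = (38.5, -6.73).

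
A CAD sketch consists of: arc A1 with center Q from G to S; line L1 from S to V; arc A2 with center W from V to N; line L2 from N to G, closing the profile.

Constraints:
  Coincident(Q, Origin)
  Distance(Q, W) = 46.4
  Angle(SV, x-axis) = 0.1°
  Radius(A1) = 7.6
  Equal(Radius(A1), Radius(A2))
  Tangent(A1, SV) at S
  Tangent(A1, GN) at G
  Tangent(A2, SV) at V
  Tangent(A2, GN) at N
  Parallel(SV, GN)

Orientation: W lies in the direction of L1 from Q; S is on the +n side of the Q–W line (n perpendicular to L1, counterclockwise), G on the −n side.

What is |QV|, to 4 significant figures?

47.02

The slot axis is L1's direction at 0.1°, so u = (cos 0.1°, sin 0.1°) = (1.000, 0.001745) and n = (−sin 0.1°, cos 0.1°) = (-0.001745, 1.000). Q is at the origin and W lies 46.4 along u from Q, so W = 46.4·u = (46.40, 0.08098). Tangency of A1 to both parallel lines with radius 7.6 puts S and G at Q ± 7.6·n: S = (-0.01326, 7.600), G = (0.01326, -7.600). Equal radii place V and N the same way about W: V = W + 7.6·n = (46.39, 7.681), N = W − 7.6·n = (46.41, -7.519). Then |QV| = |V − Q| = 47.02.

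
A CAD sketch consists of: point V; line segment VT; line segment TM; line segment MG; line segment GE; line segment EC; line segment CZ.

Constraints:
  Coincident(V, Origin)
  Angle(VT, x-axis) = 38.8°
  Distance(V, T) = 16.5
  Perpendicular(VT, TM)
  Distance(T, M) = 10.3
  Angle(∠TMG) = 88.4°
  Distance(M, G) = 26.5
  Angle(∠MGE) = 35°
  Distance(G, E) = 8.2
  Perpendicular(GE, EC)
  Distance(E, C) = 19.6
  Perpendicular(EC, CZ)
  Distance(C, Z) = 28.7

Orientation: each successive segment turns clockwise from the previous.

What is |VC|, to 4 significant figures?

22.73

V is at the origin; VT runs at 38.8° with length 16.5, so T = (12.86, 10.34). The perpendicularity gives TM at right angles to VT, so TM runs at -51.20°; with |TM| = 10.3, M = (19.31, 2.312). ∠TMG = 88.4° gives MG at -142.8° from the x-axis; with |MG| = 26.5, G = (-1.795, -13.71). ∠MGE = 35.0° gives GE at 72.20° from the x-axis; with |GE| = 8.2, E = (0.7118, -5.903). GE ⟂ EC, so EC runs at -17.80°; with |EC| = 19.6, C = (19.37, -11.89). Then |VC| = |C − V| = 22.73.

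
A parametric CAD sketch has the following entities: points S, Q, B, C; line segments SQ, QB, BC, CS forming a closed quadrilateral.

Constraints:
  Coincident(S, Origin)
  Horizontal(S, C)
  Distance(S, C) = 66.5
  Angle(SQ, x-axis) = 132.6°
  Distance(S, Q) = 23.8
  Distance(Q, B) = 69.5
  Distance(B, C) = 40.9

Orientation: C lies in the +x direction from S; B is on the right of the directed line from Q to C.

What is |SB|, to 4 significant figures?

45.94

Checks: |QB| = 69.50 ✓; |BC| = 40.90 ✓.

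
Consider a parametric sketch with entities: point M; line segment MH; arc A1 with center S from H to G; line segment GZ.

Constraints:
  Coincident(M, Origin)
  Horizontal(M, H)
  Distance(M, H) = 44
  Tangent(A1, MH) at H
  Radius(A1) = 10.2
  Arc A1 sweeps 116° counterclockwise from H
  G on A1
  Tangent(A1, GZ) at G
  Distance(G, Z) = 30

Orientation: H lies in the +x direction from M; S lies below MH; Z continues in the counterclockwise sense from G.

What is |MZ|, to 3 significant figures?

63.5

M is at the origin; MH is horizontal with |MH| = 44.0 and H on the +x side, so H = (44.0, 0.00). Tangency of A1 to MH means the radius SH is perpendicular to MH, so S = H + (0, -10.2) = (44.0, -10.2). On A1, H sits at bearing 90° from S; a 116° counterclockwise sweep puts G at bearing 206°, so G = S + 10.2·(cos 206°, sin 206°) = (34.8, -14.7). A1 meets GZ tangentially, so SG is at right angles to GZ, so GZ runs along (−sin 206°, cos 206°); with |GZ| = 30.0, Z = (48.0, -41.6). Then |MZ| = |Z − M| = 63.5.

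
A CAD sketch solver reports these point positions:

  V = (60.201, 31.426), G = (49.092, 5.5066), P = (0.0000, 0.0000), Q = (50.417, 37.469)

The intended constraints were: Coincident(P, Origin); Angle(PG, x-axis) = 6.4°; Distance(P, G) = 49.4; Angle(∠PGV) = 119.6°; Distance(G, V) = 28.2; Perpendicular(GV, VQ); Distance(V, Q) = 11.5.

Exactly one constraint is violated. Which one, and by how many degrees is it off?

Perpendicular(GV, VQ) — off by 8.50°.

P = (0.00, 0.00) ✓; PG at 6.400° ✓; |PG| = 49.40 ✓; ∠PGV = 119.6° ✓; |GV| = 28.20 ✓; ∠(GV, VQ) = 81.50° ✗; |VQ| = 11.50 ✓.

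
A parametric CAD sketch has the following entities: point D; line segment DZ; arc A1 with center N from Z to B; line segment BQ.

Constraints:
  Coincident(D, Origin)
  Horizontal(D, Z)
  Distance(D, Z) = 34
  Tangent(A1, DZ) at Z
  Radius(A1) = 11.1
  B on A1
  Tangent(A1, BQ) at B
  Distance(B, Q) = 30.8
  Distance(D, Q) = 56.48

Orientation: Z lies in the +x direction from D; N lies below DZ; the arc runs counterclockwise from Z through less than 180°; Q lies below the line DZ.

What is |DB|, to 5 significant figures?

28.310

D is at the origin; D and Z share the same y with |DZ| = 34.0 and Z on the +x side, so Z = (34.000, 0.0000). Tangency of A1 to DZ means the radius NZ is perpendicular to DZ, so N = Z + (0, -11.1) = (34.000, -11.100). Since NB ⟂ BQ (tangency), |NQ| = √(11.1² + 30.8²) = 32.739 regardless of where B sits on A1. So Q lies on both circle(D, 56.48) and circle(N, 32.739); the below-DZ intersection is Q = (35.663, -43.797). B is the foot of the tangent from Q: B = (23.762, -15.389).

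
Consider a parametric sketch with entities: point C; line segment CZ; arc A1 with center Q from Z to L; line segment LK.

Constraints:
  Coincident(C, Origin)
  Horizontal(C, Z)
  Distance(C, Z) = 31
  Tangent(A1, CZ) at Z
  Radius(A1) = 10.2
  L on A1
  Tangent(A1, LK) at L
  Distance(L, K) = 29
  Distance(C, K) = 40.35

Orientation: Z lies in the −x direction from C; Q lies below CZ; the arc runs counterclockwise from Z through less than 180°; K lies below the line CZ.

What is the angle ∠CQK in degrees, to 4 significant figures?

79.03°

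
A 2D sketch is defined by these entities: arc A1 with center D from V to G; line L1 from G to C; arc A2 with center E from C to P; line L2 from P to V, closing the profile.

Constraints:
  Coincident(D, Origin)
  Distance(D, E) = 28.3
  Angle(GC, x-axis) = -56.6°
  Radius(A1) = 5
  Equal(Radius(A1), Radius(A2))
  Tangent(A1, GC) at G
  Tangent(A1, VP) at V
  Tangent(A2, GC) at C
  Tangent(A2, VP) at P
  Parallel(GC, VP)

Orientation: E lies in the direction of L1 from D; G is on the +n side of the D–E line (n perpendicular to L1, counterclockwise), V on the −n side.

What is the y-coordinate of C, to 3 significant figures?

-20.9

The slot axis is L1's direction at -56.6°, so u = (cos -56.6°, sin -56.6°) = (0.550, -0.835) and n = (−sin -56.6°, cos -56.6°) = (0.835, 0.550). D is at the origin and E lies 28.3 along u from D, so E = 28.3·u = (15.6, -23.6). Tangency of A1 to both parallel lines with radius 5.0 puts G and V at D ± 5.0·n: G = (4.17, 2.75), V = (-4.17, -2.75). Equal radii place C and P the same way about E: C = E + 5.0·n = (19.8, -20.9), P = E − 5.0·n = (11.4, -26.4). So C.y = -20.9.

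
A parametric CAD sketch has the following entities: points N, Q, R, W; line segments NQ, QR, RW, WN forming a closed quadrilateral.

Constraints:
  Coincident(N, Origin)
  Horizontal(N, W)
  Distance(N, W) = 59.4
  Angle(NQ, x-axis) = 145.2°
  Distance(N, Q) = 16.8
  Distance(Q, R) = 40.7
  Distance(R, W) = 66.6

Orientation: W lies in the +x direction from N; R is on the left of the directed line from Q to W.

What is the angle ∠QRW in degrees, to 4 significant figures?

83.19°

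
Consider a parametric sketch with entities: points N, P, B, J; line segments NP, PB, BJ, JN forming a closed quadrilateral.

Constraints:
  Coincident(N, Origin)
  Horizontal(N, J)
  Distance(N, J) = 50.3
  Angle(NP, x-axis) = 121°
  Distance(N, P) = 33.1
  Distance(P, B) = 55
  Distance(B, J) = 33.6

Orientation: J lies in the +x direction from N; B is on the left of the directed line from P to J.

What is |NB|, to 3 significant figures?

49.1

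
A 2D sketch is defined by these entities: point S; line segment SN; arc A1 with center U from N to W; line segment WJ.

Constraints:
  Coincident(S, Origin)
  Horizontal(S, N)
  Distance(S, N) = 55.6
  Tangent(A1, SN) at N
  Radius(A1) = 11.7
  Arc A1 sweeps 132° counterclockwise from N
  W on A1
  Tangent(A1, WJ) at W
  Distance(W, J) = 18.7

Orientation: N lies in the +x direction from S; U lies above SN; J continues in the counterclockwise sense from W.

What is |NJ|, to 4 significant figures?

33.64

S is at the origin; S and N share the same y with |SN| = 55.6 and N on the +x side, so N = (55.60, 0.000). Since A1 is tangent to SN there, UN ⟂ SN, so U = N + (0, 11.7) = (55.60, 11.70). On A1, N sits at bearing -90° from U; a 132° counterclockwise sweep puts W at bearing 42°, so W = U + 11.7·(cos 42°, sin 42°) = (64.29, 19.53). A1 meets WJ tangentially, so UW is at right angles to WJ, so WJ runs along (−sin 42°, cos 42°); with |WJ| = 18.7, J = (51.78, 33.43). Then |NJ| = |J − N| = 33.64.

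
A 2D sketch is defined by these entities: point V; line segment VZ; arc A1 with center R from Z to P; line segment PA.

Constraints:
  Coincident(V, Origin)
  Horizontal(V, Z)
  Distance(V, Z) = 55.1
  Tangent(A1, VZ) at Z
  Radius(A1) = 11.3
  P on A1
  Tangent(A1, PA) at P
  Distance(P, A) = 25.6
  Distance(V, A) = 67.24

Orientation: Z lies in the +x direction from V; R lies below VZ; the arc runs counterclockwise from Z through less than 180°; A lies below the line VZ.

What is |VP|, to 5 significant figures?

47.346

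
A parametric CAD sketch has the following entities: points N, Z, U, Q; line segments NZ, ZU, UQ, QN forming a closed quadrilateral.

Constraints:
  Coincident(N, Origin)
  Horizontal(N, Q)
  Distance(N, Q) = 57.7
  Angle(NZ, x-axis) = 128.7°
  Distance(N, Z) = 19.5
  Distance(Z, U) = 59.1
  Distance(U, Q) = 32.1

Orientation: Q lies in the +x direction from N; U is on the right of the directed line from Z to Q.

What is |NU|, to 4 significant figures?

40.31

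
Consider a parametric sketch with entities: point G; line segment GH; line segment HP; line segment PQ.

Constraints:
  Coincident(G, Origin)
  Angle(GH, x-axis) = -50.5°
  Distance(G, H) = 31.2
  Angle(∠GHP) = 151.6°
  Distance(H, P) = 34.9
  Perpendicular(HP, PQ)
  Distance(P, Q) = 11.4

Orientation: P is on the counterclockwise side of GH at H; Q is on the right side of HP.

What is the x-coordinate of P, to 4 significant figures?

52.18

G is at the origin; GH runs at -50.5° with length 31.2, so H = 31.2·(cos -50.5°, sin -50.5°) = (19.85, -24.07). ∠GHP = 151.6°, so HP runs at -50.5° + (180° − 151.6°) = -22.10° from the x-axis; with |HP| = 34.9, P = H + 34.9·(cos -22.10°, sin -22.10°) = (52.18, -37.20). So P.x = 52.18.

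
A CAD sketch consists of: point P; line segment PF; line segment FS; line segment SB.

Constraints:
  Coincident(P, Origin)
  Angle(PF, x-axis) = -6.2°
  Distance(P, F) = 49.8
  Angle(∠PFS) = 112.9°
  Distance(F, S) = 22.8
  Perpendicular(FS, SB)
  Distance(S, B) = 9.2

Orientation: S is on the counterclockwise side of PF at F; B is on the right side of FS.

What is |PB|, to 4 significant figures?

69.37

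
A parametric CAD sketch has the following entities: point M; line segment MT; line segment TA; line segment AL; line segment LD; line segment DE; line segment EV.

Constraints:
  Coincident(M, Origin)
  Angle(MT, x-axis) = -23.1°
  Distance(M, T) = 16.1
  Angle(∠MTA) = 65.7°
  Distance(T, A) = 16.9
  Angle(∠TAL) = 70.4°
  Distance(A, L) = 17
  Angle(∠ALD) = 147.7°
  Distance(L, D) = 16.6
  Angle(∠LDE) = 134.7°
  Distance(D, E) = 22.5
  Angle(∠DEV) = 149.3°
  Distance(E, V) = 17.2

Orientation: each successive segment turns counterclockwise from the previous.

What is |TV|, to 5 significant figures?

39.894

M is at the origin; MT runs at -23.1° with length 16.1, so T = (14.809, -6.3166). ∠MTA = 65.7° gives TA at 91.200° from the x-axis; with |TA| = 16.9, A = (14.455, 10.580). ∠TAL = 70.4° gives AL at -159.20° from the x-axis; with |AL| = 17.0, L = (-1.4368, 4.5428). ∠ALD = 147.7° gives LD at -126.90° from the x-axis; with |LD| = 16.6, D = (-11.404, -8.7319). ∠LDE = 134.7° gives DE at -81.600° from the x-axis; with |DE| = 22.5, E = (-8.1169, -30.991). ∠DEV = 149.3° gives EV at -50.900° from the x-axis; with |EV| = 17.2, V = (2.7307, -44.339). Then |TV| = |V − T| = 39.894.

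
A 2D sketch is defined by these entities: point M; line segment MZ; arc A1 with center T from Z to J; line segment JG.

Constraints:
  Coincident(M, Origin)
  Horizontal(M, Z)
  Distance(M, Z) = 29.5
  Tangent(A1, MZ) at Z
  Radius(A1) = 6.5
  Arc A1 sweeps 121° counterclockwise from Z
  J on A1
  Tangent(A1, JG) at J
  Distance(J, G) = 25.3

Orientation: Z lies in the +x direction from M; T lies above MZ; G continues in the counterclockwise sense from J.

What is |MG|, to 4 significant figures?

38.47

M is at the origin; MZ is horizontal with |MZ| = 29.5 and Z on the +x side, so Z = (29.50, 0.000). A1 meets MZ tangentially, so TZ is at right angles to MZ, so T = Z + (0, 6.5) = (29.50, 6.500). On A1, Z sits at bearing -90° from T; a 121° counterclockwise sweep puts J at bearing 31°, so J = T + 6.5·(cos 31°, sin 31°) = (35.07, 9.848). Since A1 is tangent to JG there, TJ ⟂ JG, so JG runs along (−sin 31°, cos 31°); with |JG| = 25.3, G = (22.04, 31.53). Then |MG| = |G − M| = 38.47.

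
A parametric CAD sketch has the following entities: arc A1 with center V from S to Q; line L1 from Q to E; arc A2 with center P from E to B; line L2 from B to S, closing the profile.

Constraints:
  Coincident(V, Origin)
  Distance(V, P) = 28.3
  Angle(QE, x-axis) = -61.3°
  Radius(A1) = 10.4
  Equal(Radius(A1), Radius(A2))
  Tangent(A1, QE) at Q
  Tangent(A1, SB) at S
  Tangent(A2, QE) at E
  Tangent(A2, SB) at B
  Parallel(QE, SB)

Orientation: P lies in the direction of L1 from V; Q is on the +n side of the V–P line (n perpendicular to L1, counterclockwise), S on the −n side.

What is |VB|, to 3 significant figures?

30.2

The slot axis is L1's direction at -61.3°, so u = (cos -61.3°, sin -61.3°) = (0.480, -0.877) and n = (−sin -61.3°, cos -61.3°) = (0.877, 0.480). V is at the origin and P lies 28.3 along u from V, so P = 28.3·u = (13.6, -24.8). Tangency of A1 to both parallel lines with radius 10.4 puts Q and S at V ± 10.4·n: Q = (9.12, 4.99), S = (-9.12, -4.99). Equal radii place E and B the same way about P: E = P + 10.4·n = (22.7, -19.8), B = P − 10.4·n = (4.47, -29.8). Then |VB| = |B − V| = 30.2.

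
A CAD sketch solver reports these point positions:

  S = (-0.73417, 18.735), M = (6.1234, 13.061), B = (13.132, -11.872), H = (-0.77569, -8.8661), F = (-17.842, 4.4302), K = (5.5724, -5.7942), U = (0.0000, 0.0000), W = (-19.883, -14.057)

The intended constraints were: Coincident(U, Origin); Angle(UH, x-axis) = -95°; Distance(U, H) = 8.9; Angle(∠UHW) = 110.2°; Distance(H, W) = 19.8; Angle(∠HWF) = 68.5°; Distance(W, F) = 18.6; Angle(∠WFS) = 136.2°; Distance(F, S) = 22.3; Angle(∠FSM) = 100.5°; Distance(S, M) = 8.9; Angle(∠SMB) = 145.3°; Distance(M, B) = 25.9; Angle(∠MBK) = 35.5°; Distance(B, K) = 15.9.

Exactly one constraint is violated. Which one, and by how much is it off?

Distance(B, K) = 15.9 — off by 6.20.

U = (0.00, 0.00) ✓; UH at -95.00° ✓; |UH| = 8.900 ✓; ∠UHW = 110.2° ✓; |HW| = 19.80 ✓; ∠HWF = 68.50° ✓; |WF| = 18.60 ✓; ∠WFS = 136.2° ✓; |FS| = 22.30 ✓; ∠FSM = 100.5° ✓; |SM| = 8.901 ✓; ∠SMB = 145.3° ✓; |MB| = 25.90 ✓; ∠MBK = 35.50° ✓; |BK| = 9.700 ✗.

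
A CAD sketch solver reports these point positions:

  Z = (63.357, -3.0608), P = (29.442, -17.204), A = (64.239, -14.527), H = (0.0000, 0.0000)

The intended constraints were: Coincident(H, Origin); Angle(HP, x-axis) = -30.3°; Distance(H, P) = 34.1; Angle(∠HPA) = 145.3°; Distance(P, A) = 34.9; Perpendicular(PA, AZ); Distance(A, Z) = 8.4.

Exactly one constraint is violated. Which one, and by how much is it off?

Distance(A, Z) = 8.4 — off by 3.10.

H = (0.00, 0.00) ✓; HP at -30.30° ✓; |HP| = 34.10 ✓; ∠HPA = 145.3° ✓; |PA| = 34.90 ✓; ∠(PA, AZ) = 90.00° ✓; |AZ| = 11.50 ✗.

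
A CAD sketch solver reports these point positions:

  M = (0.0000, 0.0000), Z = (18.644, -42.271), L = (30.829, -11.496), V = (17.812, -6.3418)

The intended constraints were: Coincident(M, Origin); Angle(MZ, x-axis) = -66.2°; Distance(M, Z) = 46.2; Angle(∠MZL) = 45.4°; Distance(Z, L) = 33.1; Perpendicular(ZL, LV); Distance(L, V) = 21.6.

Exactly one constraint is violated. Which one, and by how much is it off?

Distance(L, V) = 21.6 — off by 7.60.

M = (0.00, 0.00) ✓; MZ at -66.20° ✓; |MZ| = 46.20 ✓; ∠MZL = 45.40° ✓; |ZL| = 33.10 ✓; ∠(ZL, LV) = 90.00° ✓; |LV| = 14.00 ✗.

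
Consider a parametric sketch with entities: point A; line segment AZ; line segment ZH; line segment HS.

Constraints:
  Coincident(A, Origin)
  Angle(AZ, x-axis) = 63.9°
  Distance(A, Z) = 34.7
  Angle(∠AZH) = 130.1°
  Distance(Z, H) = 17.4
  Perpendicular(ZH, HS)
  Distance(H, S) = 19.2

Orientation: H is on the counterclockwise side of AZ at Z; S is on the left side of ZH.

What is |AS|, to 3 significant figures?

40.4

∠AZH = 130.1°, so ZH runs at 63.9° + (180° − 130.1°) = 114° from the x-axis; with |ZH| = 17.4, H = Z + 17.4·(cos 114°, sin 114°) = (8.24, 47.1). The perpendicularity gives HS at right angles to ZH; with |HS| = 19.2 on the left of ZH, S = H + 19.2·(-0.915, -0.404) = (-9.32, 39.3). Then |AS| = |S − A| = 40.4.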